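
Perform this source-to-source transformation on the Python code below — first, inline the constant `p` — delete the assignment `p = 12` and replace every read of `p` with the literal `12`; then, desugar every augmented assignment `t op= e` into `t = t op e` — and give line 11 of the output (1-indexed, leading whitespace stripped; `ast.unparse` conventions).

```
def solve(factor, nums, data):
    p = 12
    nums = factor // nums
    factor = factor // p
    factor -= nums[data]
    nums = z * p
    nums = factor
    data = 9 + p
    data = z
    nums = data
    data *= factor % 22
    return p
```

Transformed code:
def solve(factor, nums, data):
    nums = factor // nums
    factor = factor // 12
    factor = factor - nums[data]
    nums = z * 12
    nums = factor
    data = 9 + 12
    data = z
    nums = data
    data = data * (factor % 22)
    return 12

return 12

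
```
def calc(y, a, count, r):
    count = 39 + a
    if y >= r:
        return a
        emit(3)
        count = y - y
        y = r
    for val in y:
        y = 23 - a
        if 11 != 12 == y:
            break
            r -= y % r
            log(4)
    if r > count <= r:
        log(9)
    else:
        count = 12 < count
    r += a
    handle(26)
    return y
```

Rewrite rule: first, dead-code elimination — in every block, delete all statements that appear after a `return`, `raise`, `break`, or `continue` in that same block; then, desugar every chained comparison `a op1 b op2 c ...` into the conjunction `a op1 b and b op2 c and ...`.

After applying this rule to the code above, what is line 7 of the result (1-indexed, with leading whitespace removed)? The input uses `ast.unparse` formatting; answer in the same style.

if 11 != 12 and 12 == y:

Transformed code:
def calc(y, a, count, r):
    count = 39 + a
    if y >= r:
        return a
    for val in y:
        y = 23 - a
        if 11 != 12 and 12 == y:
            break
    if r > count and count <= r:
        log(9)
    else:
        count = 12 < count
    r += a
    handle(26)
    return y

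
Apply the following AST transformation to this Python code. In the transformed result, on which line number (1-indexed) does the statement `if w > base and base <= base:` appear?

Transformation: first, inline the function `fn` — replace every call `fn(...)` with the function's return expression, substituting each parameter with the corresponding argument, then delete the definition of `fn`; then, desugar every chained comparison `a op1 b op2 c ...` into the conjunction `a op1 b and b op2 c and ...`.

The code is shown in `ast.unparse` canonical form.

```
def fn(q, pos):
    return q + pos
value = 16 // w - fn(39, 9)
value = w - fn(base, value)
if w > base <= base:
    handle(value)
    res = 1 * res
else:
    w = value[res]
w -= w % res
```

Transformed code:
value = 16 // w - (39 + 9)
value = w - (base + value)
if w > base and base <= base:
    handle(value)
    res = 1 * res
else:
    w = value[res]
w -= w % res

3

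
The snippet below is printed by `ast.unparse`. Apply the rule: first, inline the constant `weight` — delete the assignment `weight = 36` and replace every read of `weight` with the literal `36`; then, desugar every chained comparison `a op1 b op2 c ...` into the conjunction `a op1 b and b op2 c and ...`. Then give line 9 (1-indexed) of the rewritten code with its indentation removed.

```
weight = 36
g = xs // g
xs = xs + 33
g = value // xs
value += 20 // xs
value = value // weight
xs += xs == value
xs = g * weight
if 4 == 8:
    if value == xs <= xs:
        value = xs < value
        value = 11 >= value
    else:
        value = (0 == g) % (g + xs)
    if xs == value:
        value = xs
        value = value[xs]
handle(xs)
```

if value == xs and xs <= xs:

Transformed code:
g = xs // g
xs = xs + 33
g = value // xs
value += 20 // xs
value = value // 36
xs += xs == value
xs = g * 36
if 4 == 8:
    if value == xs and xs <= xs:
        value = xs < value
        value = 11 >= value
    else:
        value = (0 == g) % (g + xs)
    if xs == value:
        value = xs
        value = value[xs]
handle(xs)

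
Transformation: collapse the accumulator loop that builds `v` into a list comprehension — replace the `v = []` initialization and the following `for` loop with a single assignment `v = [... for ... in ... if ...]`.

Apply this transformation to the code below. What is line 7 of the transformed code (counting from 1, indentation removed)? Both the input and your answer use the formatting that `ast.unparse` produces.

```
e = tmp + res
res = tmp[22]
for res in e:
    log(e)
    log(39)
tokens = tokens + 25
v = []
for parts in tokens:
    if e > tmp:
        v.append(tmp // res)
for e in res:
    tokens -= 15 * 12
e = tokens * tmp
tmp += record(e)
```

Transformed code:
e = tmp + res
res = tmp[22]
for res in e:
    log(e)
    log(39)
tokens = tokens + 25
v = [tmp // res for parts in tokens if e > tmp]
for e in res:
    tokens -= 15 * 12
e = tokens * tmp
tmp += record(e)

v = [tmp // res for parts in tokens if e > tmp]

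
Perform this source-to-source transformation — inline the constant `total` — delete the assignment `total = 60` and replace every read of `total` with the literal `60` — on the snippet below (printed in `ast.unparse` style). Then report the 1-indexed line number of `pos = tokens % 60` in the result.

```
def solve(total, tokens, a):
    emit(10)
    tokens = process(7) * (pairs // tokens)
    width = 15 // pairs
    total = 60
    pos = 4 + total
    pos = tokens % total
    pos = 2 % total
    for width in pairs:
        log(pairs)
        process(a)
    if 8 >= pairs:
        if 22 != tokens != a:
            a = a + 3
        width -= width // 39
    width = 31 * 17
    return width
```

6

Transformed code:
def solve(total, tokens, a):
    emit(10)
    tokens = process(7) * (pairs // tokens)
    width = 15 // pairs
    pos = 4 + 60
    pos = tokens % 60
    pos = 2 % 60
    for width in pairs:
        log(pairs)
        process(a)
    if 8 >= pairs:
        if 22 != tokens != a:
            a = a + 3
        width -= width // 39
    width = 31 * 17
    return width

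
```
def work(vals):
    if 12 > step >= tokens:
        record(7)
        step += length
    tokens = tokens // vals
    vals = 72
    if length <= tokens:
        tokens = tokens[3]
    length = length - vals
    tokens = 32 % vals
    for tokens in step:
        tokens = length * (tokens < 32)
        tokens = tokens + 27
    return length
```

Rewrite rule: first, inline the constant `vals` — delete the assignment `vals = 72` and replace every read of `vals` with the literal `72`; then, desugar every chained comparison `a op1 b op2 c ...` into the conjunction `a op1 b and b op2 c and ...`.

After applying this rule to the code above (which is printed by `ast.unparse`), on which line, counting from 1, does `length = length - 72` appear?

8

Transformed code:
def work(vals):
    if 12 > step and step >= tokens:
        record(7)
        step += length
    tokens = tokens // 72
    if length <= tokens:
        tokens = tokens[3]
    length = length - 72
    tokens = 32 % 72
    for tokens in step:
        tokens = length * (tokens < 32)
        tokens = tokens + 27
    return length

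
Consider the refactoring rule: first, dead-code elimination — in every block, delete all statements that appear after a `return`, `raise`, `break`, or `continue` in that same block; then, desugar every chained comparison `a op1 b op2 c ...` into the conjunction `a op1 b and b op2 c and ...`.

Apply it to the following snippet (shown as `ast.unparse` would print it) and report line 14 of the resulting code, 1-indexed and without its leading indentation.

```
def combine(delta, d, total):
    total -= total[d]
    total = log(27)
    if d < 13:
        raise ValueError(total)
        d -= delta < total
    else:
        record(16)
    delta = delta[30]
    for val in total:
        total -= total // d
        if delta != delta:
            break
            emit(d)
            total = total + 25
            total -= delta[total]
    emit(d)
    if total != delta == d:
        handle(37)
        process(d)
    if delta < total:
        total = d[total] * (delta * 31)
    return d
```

if total != delta and delta == d:

Transformed code:
def combine(delta, d, total):
    total -= total[d]
    total = log(27)
    if d < 13:
        raise ValueError(total)
    else:
        record(16)
    delta = delta[30]
    for val in total:
        total -= total // d
        if delta != delta:
            break
    emit(d)
    if total != delta and delta == d:
        handle(37)
        process(d)
    if delta < total:
        total = d[total] * (delta * 31)
    return d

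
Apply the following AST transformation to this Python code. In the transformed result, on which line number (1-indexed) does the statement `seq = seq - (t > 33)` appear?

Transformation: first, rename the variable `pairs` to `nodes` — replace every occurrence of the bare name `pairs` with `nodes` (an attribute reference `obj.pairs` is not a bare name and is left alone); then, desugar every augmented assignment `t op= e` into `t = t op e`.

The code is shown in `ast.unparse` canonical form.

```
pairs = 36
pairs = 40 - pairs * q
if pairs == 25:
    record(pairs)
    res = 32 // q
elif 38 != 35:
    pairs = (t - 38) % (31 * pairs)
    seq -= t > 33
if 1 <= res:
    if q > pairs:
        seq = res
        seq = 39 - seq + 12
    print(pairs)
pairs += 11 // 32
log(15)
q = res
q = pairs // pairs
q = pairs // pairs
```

8

Transformed code:
nodes = 36
nodes = 40 - nodes * q
if nodes == 25:
    record(nodes)
    res = 32 // q
elif 38 != 35:
    nodes = (t - 38) % (31 * nodes)
    seq = seq - (t > 33)
if 1 <= res:
    if q > nodes:
        seq = res
        seq = 39 - seq + 12
    print(nodes)
nodes = nodes + 11 // 32
log(15)
q = res
q = nodes // nodes
q = nodes // nodes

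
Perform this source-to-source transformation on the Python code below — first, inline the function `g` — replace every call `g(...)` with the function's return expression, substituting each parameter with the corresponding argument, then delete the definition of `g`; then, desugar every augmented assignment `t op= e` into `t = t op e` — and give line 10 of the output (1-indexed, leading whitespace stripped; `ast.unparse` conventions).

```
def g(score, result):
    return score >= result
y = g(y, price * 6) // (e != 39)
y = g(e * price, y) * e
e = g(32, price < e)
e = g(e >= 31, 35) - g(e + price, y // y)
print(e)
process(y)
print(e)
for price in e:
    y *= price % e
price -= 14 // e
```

Transformed code:
y = (y >= price * 6) // (e != 39)
y = (e * price >= y) * e
e = 32 >= (price < e)
e = ((e >= 31) >= 35) - (e + price >= y // y)
print(e)
process(y)
print(e)
for price in e:
    y = y * (price % e)
price = price - 14 // e

price = price - 14 // e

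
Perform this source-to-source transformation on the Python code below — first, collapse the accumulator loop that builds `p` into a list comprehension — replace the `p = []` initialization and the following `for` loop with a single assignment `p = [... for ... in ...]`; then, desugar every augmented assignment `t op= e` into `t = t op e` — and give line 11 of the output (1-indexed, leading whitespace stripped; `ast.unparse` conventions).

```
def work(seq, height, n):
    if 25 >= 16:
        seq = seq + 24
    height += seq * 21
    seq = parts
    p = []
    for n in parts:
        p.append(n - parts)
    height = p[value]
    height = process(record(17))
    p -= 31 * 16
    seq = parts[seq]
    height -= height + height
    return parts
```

height = height - (height + height)

Transformed code:
def work(seq, height, n):
    if 25 >= 16:
        seq = seq + 24
    height = height + seq * 21
    seq = parts
    p = [n - parts for n in parts]
    height = p[value]
    height = process(record(17))
    p = p - 31 * 16
    seq = parts[seq]
    height = height - (height + height)
    return parts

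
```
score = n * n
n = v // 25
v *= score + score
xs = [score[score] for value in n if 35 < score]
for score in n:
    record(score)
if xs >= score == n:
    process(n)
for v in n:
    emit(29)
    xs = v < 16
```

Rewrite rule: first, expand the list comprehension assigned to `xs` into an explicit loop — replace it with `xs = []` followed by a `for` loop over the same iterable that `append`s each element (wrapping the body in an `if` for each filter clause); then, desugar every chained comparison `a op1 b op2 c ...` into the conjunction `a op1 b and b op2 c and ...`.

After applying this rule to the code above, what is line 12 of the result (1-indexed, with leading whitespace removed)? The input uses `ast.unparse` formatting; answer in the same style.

for v in n:

Transformed code:
score = n * n
n = v // 25
v *= score + score
xs = []
for value in n:
    if 35 < score:
        xs.append(score[score])
for score in n:
    record(score)
if xs >= score and score == n:
    process(n)
for v in n:
    emit(29)
    xs = v < 16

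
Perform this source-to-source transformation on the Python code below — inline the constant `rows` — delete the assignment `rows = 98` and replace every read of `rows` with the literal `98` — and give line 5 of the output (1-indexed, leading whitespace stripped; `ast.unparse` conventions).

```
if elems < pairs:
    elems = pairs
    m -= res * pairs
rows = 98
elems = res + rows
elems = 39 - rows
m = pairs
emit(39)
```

Transformed code:
if elems < pairs:
    elems = pairs
    m -= res * pairs
elems = res + 98
elems = 39 - 98
m = pairs
emit(39)

elems = 39 - 98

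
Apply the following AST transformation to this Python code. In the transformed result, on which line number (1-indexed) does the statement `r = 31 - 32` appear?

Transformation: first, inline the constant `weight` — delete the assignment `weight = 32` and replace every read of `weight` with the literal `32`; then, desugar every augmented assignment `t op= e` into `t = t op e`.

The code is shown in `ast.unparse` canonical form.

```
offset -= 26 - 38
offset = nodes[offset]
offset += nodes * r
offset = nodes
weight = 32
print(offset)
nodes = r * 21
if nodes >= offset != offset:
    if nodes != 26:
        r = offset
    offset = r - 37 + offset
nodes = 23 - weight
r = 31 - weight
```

Transformed code:
offset = offset - (26 - 38)
offset = nodes[offset]
offset = offset + nodes * r
offset = nodes
print(offset)
nodes = r * 21
if nodes >= offset != offset:
    if nodes != 26:
        r = offset
    offset = r - 37 + offset
nodes = 23 - 32
r = 31 - 32

12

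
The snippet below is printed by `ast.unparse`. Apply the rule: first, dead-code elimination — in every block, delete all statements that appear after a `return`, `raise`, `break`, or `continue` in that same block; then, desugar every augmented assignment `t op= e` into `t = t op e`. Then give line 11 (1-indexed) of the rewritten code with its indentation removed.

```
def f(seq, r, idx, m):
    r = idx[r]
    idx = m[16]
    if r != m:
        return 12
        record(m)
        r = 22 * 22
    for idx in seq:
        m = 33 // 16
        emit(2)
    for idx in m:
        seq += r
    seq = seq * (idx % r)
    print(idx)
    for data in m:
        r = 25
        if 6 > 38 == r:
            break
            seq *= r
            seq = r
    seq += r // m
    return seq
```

Transformed code:
def f(seq, r, idx, m):
    r = idx[r]
    idx = m[16]
    if r != m:
        return 12
    for idx in seq:
        m = 33 // 16
        emit(2)
    for idx in m:
        seq = seq + r
    seq = seq * (idx % r)
    print(idx)
    for data in m:
        r = 25
        if 6 > 38 == r:
            break
    seq = seq + r // m
    return seq

seq = seq * (idx % r)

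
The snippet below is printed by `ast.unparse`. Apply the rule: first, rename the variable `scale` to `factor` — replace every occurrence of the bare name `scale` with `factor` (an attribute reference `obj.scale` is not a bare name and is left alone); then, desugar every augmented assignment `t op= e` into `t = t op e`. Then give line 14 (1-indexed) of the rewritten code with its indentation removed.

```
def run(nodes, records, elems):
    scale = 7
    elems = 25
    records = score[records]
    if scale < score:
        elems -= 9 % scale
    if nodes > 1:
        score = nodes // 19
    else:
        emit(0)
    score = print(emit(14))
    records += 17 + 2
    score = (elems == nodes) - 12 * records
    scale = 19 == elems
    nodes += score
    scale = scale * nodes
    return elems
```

Transformed code:
def run(nodes, records, elems):
    factor = 7
    elems = 25
    records = score[records]
    if factor < score:
        elems = elems - 9 % factor
    if nodes > 1:
        score = nodes // 19
    else:
        emit(0)
    score = print(emit(14))
    records = records + (17 + 2)
    score = (elems == nodes) - 12 * records
    factor = 19 == elems
    nodes = nodes + score
    factor = factor * nodes
    return elems

factor = 19 == elems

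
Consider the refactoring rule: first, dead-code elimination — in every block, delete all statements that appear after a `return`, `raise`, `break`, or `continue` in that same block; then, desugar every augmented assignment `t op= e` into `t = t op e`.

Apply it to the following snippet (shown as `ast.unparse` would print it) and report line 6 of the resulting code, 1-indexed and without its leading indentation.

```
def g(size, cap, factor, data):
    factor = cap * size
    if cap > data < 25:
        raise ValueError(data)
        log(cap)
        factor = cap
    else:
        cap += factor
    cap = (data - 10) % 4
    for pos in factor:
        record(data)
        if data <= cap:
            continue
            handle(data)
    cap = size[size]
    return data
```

Transformed code:
def g(size, cap, factor, data):
    factor = cap * size
    if cap > data < 25:
        raise ValueError(data)
    else:
        cap = cap + factor
    cap = (data - 10) % 4
    for pos in factor:
        record(data)
        if data <= cap:
            continue
    cap = size[size]
    return data

cap = cap + factor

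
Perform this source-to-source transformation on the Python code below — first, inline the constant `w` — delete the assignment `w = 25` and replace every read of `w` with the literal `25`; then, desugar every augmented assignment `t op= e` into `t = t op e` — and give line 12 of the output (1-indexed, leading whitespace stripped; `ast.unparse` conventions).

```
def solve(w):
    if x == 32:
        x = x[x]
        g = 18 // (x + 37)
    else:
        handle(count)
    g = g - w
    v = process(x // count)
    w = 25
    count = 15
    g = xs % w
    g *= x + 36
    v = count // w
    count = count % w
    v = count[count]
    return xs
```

Transformed code:
def solve(w):
    if x == 32:
        x = x[x]
        g = 18 // (x + 37)
    else:
        handle(count)
    g = g - 25
    v = process(x // count)
    count = 15
    g = xs % 25
    g = g * (x + 36)
    v = count // 25
    count = count % 25
    v = count[count]
    return xs

v = count // 25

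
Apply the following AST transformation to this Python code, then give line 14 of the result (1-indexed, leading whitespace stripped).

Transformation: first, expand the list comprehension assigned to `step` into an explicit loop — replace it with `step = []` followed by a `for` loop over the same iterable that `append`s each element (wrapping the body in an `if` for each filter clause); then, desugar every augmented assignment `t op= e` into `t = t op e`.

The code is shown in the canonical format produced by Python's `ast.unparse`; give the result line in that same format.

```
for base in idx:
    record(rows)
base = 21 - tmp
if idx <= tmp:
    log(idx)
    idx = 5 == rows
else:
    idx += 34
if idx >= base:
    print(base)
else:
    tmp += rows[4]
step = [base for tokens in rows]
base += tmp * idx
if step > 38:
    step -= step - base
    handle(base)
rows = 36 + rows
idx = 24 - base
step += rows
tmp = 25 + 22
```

for tokens in rows:

Transformed code:
for base in idx:
    record(rows)
base = 21 - tmp
if idx <= tmp:
    log(idx)
    idx = 5 == rows
else:
    idx = idx + 34
if idx >= base:
    print(base)
else:
    tmp = tmp + rows[4]
step = []
for tokens in rows:
    step.append(base)
base = base + tmp * idx
if step > 38:
    step = step - (step - base)
    handle(base)
rows = 36 + rows
idx = 24 - base
step = step + rows
tmp = 25 + 22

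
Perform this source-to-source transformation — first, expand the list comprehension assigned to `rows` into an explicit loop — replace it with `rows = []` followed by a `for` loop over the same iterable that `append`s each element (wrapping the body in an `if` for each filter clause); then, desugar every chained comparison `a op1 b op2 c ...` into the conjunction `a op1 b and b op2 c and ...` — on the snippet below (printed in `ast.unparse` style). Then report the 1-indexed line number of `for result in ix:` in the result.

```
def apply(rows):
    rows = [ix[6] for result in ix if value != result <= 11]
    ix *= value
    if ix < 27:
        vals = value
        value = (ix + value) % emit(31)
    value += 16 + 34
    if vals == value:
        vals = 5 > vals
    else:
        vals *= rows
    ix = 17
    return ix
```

3

Transformed code:
def apply(rows):
    rows = []
    for result in ix:
        if value != result and result <= 11:
            rows.append(ix[6])
    ix *= value
    if ix < 27:
        vals = value
        value = (ix + value) % emit(31)
    value += 16 + 34
    if vals == value:
        vals = 5 > vals
    else:
        vals *= rows
    ix = 17
    return ix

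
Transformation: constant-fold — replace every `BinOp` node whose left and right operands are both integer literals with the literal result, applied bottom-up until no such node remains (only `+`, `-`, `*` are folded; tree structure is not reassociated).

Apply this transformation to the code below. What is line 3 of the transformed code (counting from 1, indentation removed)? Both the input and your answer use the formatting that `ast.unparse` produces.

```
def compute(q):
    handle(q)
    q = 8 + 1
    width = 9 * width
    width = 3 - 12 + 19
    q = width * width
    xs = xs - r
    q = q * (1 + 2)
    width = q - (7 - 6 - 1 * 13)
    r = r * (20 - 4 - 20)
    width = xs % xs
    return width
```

Transformed code:
def compute(q):
    handle(q)
    q = 9
    width = 9 * width
    width = 10
    q = width * width
    xs = xs - r
    q = q * 3
    width = q - -12
    r = r * -4
    width = xs % xs
    return width

q = 9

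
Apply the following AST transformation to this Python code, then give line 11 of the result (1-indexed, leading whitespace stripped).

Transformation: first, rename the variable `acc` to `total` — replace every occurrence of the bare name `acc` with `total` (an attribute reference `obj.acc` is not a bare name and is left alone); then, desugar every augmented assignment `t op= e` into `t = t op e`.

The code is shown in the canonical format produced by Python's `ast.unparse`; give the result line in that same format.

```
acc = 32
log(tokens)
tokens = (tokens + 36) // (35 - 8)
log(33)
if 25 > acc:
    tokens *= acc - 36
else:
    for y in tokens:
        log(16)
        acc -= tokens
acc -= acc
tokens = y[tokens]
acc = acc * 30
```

total = total - total

Transformed code:
total = 32
log(tokens)
tokens = (tokens + 36) // (35 - 8)
log(33)
if 25 > total:
    tokens = tokens * (total - 36)
else:
    for y in tokens:
        log(16)
        total = total - tokens
total = total - total
tokens = y[tokens]
total = total * 30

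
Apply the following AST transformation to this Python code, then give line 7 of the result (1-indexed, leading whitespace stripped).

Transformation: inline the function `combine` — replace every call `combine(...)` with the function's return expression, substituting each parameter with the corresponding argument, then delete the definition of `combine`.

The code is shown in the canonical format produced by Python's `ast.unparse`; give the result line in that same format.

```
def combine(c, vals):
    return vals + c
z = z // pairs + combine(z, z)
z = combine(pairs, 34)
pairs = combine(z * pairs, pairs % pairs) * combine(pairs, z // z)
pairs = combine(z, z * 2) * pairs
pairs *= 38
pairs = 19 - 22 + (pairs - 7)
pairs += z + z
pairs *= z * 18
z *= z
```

pairs += z + z

Transformed code:
z = z // pairs + (z + z)
z = 34 + pairs
pairs = (pairs % pairs + z * pairs) * (z // z + pairs)
pairs = (z * 2 + z) * pairs
pairs *= 38
pairs = 19 - 22 + (pairs - 7)
pairs += z + z
pairs *= z * 18
z *= z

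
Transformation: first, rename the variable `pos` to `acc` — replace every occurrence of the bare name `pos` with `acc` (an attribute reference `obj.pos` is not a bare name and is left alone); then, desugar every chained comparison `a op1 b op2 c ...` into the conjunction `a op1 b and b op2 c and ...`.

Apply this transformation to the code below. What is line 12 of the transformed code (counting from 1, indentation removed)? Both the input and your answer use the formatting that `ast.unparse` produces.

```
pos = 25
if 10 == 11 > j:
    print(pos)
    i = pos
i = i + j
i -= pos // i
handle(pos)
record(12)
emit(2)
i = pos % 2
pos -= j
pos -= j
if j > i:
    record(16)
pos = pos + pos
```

Transformed code:
acc = 25
if 10 == 11 and 11 > j:
    print(acc)
    i = acc
i = i + j
i -= acc // i
handle(acc)
record(12)
emit(2)
i = acc % 2
acc -= j
acc -= j
if j > i:
    record(16)
acc = acc + acc

acc -= j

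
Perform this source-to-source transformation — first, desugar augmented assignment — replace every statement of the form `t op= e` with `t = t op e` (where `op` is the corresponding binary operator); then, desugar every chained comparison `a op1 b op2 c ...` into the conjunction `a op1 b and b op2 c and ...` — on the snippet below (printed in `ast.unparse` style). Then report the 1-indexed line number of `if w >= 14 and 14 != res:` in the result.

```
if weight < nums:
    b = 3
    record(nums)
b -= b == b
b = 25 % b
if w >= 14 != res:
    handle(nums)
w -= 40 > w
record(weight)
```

Transformed code:
if weight < nums:
    b = 3
    record(nums)
b = b - (b == b)
b = 25 % b
if w >= 14 and 14 != res:
    handle(nums)
w = w - (40 > w)
record(weight)

6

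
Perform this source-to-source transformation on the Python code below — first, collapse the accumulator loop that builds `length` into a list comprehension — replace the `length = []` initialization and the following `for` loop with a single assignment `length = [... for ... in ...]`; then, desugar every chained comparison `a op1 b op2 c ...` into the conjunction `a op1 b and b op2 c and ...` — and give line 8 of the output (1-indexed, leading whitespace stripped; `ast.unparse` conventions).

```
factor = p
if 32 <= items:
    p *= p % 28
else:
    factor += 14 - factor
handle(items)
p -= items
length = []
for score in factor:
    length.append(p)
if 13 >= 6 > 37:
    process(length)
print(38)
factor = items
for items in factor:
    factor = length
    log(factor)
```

Transformed code:
factor = p
if 32 <= items:
    p *= p % 28
else:
    factor += 14 - factor
handle(items)
p -= items
length = [p for score in factor]
if 13 >= 6 and 6 > 37:
    process(length)
print(38)
factor = items
for items in factor:
    factor = length
    log(factor)

length = [p for score in factor]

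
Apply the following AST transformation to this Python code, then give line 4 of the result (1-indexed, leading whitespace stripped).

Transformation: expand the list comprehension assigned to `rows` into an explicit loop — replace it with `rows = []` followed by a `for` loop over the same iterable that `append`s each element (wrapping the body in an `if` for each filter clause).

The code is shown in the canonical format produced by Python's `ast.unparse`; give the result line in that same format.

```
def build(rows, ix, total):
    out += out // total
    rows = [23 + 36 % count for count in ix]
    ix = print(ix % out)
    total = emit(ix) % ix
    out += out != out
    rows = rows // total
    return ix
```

for count in ix:

Transformed code:
def build(rows, ix, total):
    out += out // total
    rows = []
    for count in ix:
        rows.append(23 + 36 % count)
    ix = print(ix % out)
    total = emit(ix) % ix
    out += out != out
    rows = rows // total
    return ix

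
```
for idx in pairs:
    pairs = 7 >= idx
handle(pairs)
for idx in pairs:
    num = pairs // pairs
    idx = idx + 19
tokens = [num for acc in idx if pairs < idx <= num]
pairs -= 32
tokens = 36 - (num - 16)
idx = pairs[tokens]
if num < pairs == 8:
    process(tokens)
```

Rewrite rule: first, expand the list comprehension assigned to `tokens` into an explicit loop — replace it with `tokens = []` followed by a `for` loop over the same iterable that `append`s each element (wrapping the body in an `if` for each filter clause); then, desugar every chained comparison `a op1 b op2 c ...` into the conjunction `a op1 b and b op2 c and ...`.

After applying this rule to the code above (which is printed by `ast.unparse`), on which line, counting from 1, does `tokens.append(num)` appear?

10

Transformed code:
for idx in pairs:
    pairs = 7 >= idx
handle(pairs)
for idx in pairs:
    num = pairs // pairs
    idx = idx + 19
tokens = []
for acc in idx:
    if pairs < idx and idx <= num:
        tokens.append(num)
pairs -= 32
tokens = 36 - (num - 16)
idx = pairs[tokens]
if num < pairs and pairs == 8:
    process(tokens)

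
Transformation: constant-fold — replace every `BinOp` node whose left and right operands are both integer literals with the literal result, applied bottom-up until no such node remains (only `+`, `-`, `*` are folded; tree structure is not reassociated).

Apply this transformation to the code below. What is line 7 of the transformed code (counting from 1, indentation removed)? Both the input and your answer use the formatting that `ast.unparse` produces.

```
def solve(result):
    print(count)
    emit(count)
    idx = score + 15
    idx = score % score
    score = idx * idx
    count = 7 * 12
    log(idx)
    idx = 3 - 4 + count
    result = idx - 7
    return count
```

count = 84

Transformed code:
def solve(result):
    print(count)
    emit(count)
    idx = score + 15
    idx = score % score
    score = idx * idx
    count = 84
    log(idx)
    idx = -1 + count
    result = idx - 7
    return count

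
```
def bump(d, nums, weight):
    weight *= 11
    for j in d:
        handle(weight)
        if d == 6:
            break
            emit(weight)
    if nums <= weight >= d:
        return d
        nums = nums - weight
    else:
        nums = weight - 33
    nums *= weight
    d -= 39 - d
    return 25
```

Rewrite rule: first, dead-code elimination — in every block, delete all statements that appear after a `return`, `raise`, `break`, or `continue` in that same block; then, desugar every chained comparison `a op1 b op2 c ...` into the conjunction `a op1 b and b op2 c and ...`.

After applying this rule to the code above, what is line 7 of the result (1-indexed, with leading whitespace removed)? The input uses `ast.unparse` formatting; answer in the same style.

if nums <= weight and weight >= d:

Transformed code:
def bump(d, nums, weight):
    weight *= 11
    for j in d:
        handle(weight)
        if d == 6:
            break
    if nums <= weight and weight >= d:
        return d
    else:
        nums = weight - 33
    nums *= weight
    d -= 39 - d
    return 25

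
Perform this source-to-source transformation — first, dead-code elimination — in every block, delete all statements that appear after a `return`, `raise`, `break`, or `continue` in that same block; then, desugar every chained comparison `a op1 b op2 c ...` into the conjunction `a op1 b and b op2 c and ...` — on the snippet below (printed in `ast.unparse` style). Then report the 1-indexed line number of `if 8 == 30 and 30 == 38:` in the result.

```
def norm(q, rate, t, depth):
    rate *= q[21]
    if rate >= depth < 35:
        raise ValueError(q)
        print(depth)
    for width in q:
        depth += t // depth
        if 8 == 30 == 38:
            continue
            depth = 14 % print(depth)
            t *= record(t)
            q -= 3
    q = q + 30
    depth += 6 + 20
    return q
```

7

Transformed code:
def norm(q, rate, t, depth):
    rate *= q[21]
    if rate >= depth and depth < 35:
        raise ValueError(q)
    for width in q:
        depth += t // depth
        if 8 == 30 and 30 == 38:
            continue
    q = q + 30
    depth += 6 + 20
    return q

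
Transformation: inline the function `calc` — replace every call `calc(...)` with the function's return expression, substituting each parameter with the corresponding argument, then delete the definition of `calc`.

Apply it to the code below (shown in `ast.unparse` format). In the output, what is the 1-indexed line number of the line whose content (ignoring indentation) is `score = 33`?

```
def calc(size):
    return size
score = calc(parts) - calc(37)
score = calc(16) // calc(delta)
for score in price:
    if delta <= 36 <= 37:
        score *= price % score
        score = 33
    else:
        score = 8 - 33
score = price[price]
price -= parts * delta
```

Transformed code:
score = parts - 37
score = 16 // delta
for score in price:
    if delta <= 36 <= 37:
        score *= price % score
        score = 33
    else:
        score = 8 - 33
score = price[price]
price -= parts * delta

6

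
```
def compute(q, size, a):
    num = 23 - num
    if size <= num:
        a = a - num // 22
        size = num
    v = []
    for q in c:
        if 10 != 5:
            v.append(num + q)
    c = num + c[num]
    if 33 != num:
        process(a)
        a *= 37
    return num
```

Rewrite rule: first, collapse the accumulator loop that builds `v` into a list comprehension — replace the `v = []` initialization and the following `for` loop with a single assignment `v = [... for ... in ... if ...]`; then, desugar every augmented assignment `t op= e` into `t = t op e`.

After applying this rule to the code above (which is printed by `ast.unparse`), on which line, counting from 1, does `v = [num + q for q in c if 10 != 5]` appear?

6

Transformed code:
def compute(q, size, a):
    num = 23 - num
    if size <= num:
        a = a - num // 22
        size = num
    v = [num + q for q in c if 10 != 5]
    c = num + c[num]
    if 33 != num:
        process(a)
        a = a * 37
    return num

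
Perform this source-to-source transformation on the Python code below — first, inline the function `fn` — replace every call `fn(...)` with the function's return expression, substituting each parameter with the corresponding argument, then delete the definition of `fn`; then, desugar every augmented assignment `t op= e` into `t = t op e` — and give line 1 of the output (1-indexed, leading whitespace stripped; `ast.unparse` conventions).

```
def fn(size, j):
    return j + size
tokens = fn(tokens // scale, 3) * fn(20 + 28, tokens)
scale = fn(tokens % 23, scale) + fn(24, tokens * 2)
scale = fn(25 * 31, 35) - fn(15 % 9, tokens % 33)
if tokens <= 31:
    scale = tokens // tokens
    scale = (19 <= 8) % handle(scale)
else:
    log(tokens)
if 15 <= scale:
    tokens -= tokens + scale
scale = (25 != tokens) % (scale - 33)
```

Transformed code:
tokens = (3 + tokens // scale) * (tokens + (20 + 28))
scale = scale + tokens % 23 + (tokens * 2 + 24)
scale = 35 + 25 * 31 - (tokens % 33 + 15 % 9)
if tokens <= 31:
    scale = tokens // tokens
    scale = (19 <= 8) % handle(scale)
else:
    log(tokens)
if 15 <= scale:
    tokens = tokens - (tokens + scale)
scale = (25 != tokens) % (scale - 33)

tokens = (3 + tokens // scale) * (tokens + (20 + 28))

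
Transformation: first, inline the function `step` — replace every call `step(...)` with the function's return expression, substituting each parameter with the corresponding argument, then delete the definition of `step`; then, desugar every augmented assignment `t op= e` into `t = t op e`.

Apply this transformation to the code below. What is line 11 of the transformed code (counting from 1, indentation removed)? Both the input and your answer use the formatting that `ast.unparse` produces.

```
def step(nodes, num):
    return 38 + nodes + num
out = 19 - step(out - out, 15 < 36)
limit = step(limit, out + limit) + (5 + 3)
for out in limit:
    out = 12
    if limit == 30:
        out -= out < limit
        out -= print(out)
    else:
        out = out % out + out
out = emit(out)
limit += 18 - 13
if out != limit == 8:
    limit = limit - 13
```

Transformed code:
out = 19 - (38 + (out - out) + (15 < 36))
limit = 38 + limit + (out + limit) + (5 + 3)
for out in limit:
    out = 12
    if limit == 30:
        out = out - (out < limit)
        out = out - print(out)
    else:
        out = out % out + out
out = emit(out)
limit = limit + (18 - 13)
if out != limit == 8:
    limit = limit - 13

limit = limit + (18 - 13)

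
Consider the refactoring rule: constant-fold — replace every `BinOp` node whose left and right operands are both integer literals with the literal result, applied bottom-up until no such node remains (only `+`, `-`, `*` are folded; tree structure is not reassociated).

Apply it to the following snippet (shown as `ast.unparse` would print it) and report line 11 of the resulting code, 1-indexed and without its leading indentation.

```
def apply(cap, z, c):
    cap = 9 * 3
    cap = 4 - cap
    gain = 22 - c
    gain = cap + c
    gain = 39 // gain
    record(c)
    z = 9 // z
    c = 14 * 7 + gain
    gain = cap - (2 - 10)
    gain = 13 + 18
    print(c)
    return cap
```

Transformed code:
def apply(cap, z, c):
    cap = 27
    cap = 4 - cap
    gain = 22 - c
    gain = cap + c
    gain = 39 // gain
    record(c)
    z = 9 // z
    c = 98 + gain
    gain = cap - -8
    gain = 31
    print(c)
    return cap

gain = 31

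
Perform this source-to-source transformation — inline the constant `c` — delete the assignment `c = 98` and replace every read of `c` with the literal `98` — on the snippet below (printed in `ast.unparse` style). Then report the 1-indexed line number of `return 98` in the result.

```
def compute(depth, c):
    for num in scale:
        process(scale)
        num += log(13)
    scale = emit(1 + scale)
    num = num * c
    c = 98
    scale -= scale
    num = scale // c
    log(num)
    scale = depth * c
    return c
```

11

Transformed code:
def compute(depth, c):
    for num in scale:
        process(scale)
        num += log(13)
    scale = emit(1 + scale)
    num = num * 98
    scale -= scale
    num = scale // 98
    log(num)
    scale = depth * 98
    return 98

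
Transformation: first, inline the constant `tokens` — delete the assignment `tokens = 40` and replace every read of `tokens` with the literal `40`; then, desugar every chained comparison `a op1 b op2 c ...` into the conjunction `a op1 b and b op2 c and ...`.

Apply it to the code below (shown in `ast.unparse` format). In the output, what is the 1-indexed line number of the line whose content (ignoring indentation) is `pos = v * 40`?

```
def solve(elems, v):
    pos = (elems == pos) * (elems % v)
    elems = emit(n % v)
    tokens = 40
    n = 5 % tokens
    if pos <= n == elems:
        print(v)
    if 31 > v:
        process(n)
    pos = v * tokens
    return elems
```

9

Transformed code:
def solve(elems, v):
    pos = (elems == pos) * (elems % v)
    elems = emit(n % v)
    n = 5 % 40
    if pos <= n and n == elems:
        print(v)
    if 31 > v:
        process(n)
    pos = v * 40
    return elems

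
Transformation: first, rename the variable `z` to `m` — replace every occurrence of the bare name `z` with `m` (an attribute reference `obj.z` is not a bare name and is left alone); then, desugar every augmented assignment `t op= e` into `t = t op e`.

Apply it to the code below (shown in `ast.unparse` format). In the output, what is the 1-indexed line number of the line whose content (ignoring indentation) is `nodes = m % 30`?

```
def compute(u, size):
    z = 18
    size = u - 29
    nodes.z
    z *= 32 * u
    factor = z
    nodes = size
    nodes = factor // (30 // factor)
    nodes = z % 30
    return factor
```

9

Transformed code:
def compute(u, size):
    m = 18
    size = u - 29
    nodes.z
    m = m * (32 * u)
    factor = m
    nodes = size
    nodes = factor // (30 // factor)
    nodes = m % 30
    return factor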